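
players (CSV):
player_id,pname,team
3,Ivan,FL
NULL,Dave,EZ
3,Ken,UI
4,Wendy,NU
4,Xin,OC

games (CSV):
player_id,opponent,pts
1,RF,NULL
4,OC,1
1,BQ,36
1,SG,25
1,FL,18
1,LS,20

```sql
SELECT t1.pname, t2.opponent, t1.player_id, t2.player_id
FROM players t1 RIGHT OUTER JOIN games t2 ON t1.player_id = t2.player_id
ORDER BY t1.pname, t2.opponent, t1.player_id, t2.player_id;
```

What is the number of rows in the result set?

RIGHT JOIN keeps every row from `games`; unmatched rows get NULL for `players`'s columns.
Matching on t1.player_id = t2.player_id. A NULL in a compared column never satisfies the condition.
- t1[0] player_id=3 → no match.
- t1[1] player_id=NULL → no match.
- t1[2] player_id=3 → no match.
- t1[3] player_id=4 → 1 match(es) in t2 → 1 row(s).
- t1[4] player_id=4 → 1 match(es) in t2 → 1 row(s).
- 5 t2 row(s) had no t1 match → kept, t1 columns NULL.
Total: 2 matched + 5 padded = 7 rows.

7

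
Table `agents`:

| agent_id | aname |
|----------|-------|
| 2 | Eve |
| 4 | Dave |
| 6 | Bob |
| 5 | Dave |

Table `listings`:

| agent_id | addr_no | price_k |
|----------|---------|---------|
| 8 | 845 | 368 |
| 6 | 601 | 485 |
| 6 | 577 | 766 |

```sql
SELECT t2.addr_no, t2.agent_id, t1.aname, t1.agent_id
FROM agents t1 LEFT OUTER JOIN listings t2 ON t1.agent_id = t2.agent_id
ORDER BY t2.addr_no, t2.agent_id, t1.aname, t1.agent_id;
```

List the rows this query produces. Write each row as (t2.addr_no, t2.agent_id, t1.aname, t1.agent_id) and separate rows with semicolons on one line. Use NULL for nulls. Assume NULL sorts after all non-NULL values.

LEFT JOIN keeps every row from `agents`; unmatched rows get NULL for `listings`'s columns.
Matching on t1.agent_id = t2.agent_id.
- t1[0] agent_id=2 → no match; kept with NULLs on the t2 side.
- t1[1] agent_id=4 → no match; kept with NULLs on the t2 side.
- t1[2] agent_id=6 → 2 match(es) in t2 → 2 row(s).
- t1[3] agent_id=5 → no match; kept with NULLs on the t2 side.
After projecting and ordering:
t2.addr_no | t2.agent_id | t1.aname | t1.agent_id
577 | 6 | Bob | 6
601 | 6 | Bob | 6
NULL | NULL | Dave | 4
NULL | NULL | Dave | 5
NULL | NULL | Eve | 2

(577, 6, Bob, 6); (601, 6, Bob, 6); (NULL, NULL, Dave, 4); (NULL, NULL, Dave, 5); (NULL, NULL, Eve, 2)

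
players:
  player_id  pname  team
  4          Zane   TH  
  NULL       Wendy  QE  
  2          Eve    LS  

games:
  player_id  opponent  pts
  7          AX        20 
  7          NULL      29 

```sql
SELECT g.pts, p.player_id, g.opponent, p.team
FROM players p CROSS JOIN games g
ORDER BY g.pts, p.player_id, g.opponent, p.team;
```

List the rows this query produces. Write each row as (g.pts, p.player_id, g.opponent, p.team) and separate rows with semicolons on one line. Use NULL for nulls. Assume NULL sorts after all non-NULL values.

CROSS JOIN pairs every row of `players` with every row of `games`: 3 × 2 = 6 rows.
After projecting and ordering:
g.pts | p.player_id | g.opponent | p.team
20 | 2 | AX | LS
20 | 4 | AX | TH
20 | NULL | AX | QE
29 | 2 | NULL | LS
29 | 4 | NULL | TH
29 | NULL | NULL | QE

(20, 2, AX, LS); (20, 4, AX, TH); (20, NULL, AX, QE); (29, 2, NULL, LS); (29, 4, NULL, TH); (29, NULL, NULL, QE)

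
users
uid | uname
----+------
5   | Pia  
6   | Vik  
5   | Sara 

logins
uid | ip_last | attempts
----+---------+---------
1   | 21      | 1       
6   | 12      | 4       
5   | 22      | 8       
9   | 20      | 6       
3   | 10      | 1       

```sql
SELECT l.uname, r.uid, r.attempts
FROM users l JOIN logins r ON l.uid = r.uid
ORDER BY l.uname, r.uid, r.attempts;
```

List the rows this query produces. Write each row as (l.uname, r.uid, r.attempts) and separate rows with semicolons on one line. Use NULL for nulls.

(Pia, 5, 8); (Sara, 5, 8); (Vik, 6, 4)

INNER JOIN keeps only pairs where the ON condition holds.
Matching on l.uid = r.uid.
Matched pairs: 3.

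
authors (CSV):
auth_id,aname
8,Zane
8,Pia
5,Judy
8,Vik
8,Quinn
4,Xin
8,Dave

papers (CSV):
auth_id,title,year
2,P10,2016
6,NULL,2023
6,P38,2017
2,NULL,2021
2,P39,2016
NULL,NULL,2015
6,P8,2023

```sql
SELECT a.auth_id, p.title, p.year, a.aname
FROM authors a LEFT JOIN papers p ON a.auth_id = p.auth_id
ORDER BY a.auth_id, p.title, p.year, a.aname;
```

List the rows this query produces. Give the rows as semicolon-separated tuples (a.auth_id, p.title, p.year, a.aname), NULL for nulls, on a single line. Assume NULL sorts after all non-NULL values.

(4, NULL, NULL, Xin); (5, NULL, NULL, Judy); (8, NULL, NULL, Dave); (8, NULL, NULL, Pia); (8, NULL, NULL, Quinn); (8, NULL, NULL, Vik); (8, NULL, NULL, Zane)

LEFT JOIN keeps every row from `authors`; unmatched rows get NULL for `papers`'s columns.
Matching on a.auth_id = p.auth_id. A NULL in a compared column never satisfies the condition.
- a row (auth_id=8): no match → kept, p columns NULL.
- a row (auth_id=8): no match → kept, p columns NULL.
- a row (auth_id=5): no match → kept, p columns NULL.
- a row (auth_id=8): no match → kept, p columns NULL.
- a row (auth_id=8): no match → kept, p columns NULL.
- a row (auth_id=4): no match → kept, p columns NULL.
- a row (auth_id=8): no match → kept, p columns NULL.
After projecting and ordering:
a.auth_id | p.title | p.year | a.aname
4 | NULL | NULL | Xin
5 | NULL | NULL | Judy
8 | NULL | NULL | Dave
8 | NULL | NULL | Pia
8 | NULL | NULL | Quinn
8 | NULL | NULL | Vik
8 | NULL | NULL | Zane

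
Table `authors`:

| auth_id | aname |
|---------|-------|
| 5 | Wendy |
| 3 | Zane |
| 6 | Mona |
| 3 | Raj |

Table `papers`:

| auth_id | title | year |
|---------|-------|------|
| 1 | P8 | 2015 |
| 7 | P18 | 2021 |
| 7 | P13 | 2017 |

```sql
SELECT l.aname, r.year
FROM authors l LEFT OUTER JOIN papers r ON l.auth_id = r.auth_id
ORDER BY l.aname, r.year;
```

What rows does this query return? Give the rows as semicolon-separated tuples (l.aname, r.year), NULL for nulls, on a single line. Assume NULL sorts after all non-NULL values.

LEFT JOIN keeps every row from `authors`; unmatched rows get NULL for `papers`'s columns.
Matching on l.auth_id = r.auth_id.
Matched pairs: 0; unmatched l rows kept: 4.

(Mona, NULL); (Raj, NULL); (Wendy, NULL); (Zane, NULL)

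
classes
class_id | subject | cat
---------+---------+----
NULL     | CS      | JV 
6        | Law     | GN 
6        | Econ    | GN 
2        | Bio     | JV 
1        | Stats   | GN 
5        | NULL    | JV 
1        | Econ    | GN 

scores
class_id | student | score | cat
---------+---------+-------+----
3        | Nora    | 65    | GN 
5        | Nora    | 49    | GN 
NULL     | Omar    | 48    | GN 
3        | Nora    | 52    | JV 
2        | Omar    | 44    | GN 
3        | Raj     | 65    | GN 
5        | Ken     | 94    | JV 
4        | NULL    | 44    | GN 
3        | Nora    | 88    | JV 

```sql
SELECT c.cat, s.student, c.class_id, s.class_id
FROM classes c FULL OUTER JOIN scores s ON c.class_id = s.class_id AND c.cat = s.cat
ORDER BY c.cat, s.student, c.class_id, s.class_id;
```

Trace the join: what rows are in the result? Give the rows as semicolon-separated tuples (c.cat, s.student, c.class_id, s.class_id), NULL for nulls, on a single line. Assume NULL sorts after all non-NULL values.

FULL OUTER JOIN keeps every row from both sides; unmatched rows get NULL for the other side's columns.
Matching on c.class_id = s.class_id AND c.cat = s.cat. A NULL in a compared column never satisfies the condition.
- c row (class_id=NULL, cat=JV): no match → kept, s columns NULL.
- c row (class_id=6, cat=GN): no match → kept, s columns NULL.
- c row (class_id=6, cat=GN): no match → kept, s columns NULL.
- c row (class_id=2, cat=JV): no match → kept, s columns NULL.
- c row (class_id=1, cat=GN): no match → kept, s columns NULL.
- c row (class_id=5, cat=JV): matches 1 s row(s) → 1 output row(s).
- c row (class_id=1, cat=GN): no match → kept, s columns NULL.
- plus 8 unmatched s row(s), each kept with NULL c columns.

(GN, NULL, 1, NULL); (GN, NULL, 1, NULL); (GN, NULL, 6, NULL); (GN, NULL, 6, NULL); (JV, Ken, 5, 5); (JV, NULL, 2, NULL); (JV, NULL, NULL, NULL); (NULL, Nora, NULL, 3); (NULL, Nora, NULL, 3); (NULL, Nora, NULL, 3); (NULL, Nora, NULL, 5); (NULL, Omar, NULL, 2); (NULL, Omar, NULL, NULL); (NULL, Raj, NULL, 3); (NULL, NULL, NULL, 4)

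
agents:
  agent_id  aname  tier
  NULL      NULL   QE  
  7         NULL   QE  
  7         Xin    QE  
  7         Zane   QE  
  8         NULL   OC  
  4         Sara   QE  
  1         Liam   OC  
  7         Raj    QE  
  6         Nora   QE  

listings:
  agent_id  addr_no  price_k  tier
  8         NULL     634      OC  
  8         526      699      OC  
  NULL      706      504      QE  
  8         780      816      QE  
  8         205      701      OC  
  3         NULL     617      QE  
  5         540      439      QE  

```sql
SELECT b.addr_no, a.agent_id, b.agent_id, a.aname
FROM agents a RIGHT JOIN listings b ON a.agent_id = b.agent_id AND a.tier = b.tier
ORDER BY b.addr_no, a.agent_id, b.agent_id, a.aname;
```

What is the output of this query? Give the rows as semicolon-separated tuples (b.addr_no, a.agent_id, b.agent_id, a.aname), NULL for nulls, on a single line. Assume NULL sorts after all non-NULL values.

(205, 8, 8, NULL); (526, 8, 8, NULL); (540, NULL, 5, NULL); (706, NULL, NULL, NULL); (780, NULL, 8, NULL); (NULL, 8, 8, NULL); (NULL, NULL, 3, NULL)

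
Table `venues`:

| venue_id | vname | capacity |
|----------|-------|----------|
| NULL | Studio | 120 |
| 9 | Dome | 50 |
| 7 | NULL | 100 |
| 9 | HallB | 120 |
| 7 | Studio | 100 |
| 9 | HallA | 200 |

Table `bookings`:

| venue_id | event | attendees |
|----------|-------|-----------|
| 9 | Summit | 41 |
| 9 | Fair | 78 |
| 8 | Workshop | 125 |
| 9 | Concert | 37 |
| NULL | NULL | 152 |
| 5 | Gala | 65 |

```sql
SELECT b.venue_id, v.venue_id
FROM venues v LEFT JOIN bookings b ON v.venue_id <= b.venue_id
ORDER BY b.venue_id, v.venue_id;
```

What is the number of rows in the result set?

18

LEFT JOIN keeps every row from `venues`; unmatched rows get NULL for `bookings`'s columns.
Matching on v.venue_id <= b.venue_id. A NULL in a compared column never satisfies the condition.
- v (venue_id=NULL) has no partner → padded with NULL.
- v (venue_id=9) pairs with 3 row(s) of b.
- v (venue_id=7) pairs with 4 row(s) of b.
- v (venue_id=9) pairs with 3 row(s) of b.
- v (venue_id=7) pairs with 4 row(s) of b.
- v (venue_id=9) pairs with 3 row(s) of b.
Total: 17 matched + 1 padded = 18 rows.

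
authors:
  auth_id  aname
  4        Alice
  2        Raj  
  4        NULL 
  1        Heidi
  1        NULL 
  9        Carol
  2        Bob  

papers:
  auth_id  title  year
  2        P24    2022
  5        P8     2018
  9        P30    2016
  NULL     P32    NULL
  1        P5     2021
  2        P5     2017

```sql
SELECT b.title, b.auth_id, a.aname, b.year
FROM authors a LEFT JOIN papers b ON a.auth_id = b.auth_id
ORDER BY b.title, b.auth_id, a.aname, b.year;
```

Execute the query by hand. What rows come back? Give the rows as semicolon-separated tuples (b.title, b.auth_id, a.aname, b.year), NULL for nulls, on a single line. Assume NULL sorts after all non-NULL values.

(P24, 2, Bob, 2022); (P24, 2, Raj, 2022); (P30, 9, Carol, 2016); (P5, 1, Heidi, 2021); (P5, 1, NULL, 2021); (P5, 2, Bob, 2017); (P5, 2, Raj, 2017); (NULL, NULL, Alice, NULL); (NULL, NULL, NULL, NULL)

LEFT JOIN keeps every row from `authors`; unmatched rows get NULL for `papers`'s columns.
Matching on a.auth_id = b.auth_id. A NULL in a compared column never satisfies the condition.
Matched pairs: 7; unmatched a rows kept: 2.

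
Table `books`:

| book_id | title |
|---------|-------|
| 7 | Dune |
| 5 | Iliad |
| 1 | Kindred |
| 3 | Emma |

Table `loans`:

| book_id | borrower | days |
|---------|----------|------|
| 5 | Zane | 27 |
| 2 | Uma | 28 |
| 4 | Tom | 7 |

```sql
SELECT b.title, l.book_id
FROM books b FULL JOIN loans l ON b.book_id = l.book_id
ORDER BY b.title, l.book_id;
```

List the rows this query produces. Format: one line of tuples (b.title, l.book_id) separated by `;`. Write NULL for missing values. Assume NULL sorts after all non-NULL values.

(Dune, NULL); (Emma, NULL); (Iliad, 5); (Kindred, NULL); (NULL, 2); (NULL, 4)

FULL OUTER JOIN keeps every row from both sides; unmatched rows get NULL for the other side's columns.
Matching on b.book_id = l.book_id.
- book_id=7: no l row matches, row kept with l columns NULL.
- book_id=5: 1 matching l row(s), so 1 row(s) emitted.
- book_id=1: no l row matches, row kept with l columns NULL.
- book_id=3: no l row matches, row kept with l columns NULL.
- 2 row(s) from l found no b partner → padded with NULL.
After projecting and ordering:
b.title | l.book_id
Dune | NULL
Emma | NULL
Iliad | 5
Kindred | NULL
NULL | 2
NULL | 4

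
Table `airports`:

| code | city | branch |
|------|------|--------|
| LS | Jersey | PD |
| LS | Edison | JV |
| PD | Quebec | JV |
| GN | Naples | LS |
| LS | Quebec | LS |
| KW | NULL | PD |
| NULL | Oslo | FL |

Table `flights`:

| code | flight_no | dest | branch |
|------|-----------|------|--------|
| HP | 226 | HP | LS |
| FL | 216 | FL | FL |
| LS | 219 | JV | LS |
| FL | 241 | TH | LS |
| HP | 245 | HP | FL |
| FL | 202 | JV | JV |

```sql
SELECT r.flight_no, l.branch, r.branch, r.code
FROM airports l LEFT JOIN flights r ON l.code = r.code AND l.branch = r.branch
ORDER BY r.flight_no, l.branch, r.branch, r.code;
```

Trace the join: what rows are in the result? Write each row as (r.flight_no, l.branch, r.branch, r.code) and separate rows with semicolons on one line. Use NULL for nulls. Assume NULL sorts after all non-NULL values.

LEFT JOIN keeps every row from `airports`; unmatched rows get NULL for `flights`'s columns.
Matching on l.code = r.code AND l.branch = r.branch. A NULL in a compared column never satisfies the condition.
Matched pairs: 1; unmatched l rows kept: 6.

(219, LS, LS, LS); (NULL, FL, NULL, NULL); (NULL, JV, NULL, NULL); (NULL, JV, NULL, NULL); (NULL, LS, NULL, NULL); (NULL, PD, NULL, NULL); (NULL, PD, NULL, NULL)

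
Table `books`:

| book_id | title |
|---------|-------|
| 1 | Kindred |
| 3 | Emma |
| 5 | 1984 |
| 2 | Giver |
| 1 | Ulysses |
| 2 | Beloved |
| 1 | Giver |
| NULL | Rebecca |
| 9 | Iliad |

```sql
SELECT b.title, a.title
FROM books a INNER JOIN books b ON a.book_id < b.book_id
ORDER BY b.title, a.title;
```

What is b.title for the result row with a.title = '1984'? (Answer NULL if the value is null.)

INNER JOIN keeps only pairs where the ON condition holds.
Matching on a.book_id < b.book_id. A NULL in a compared column never satisfies the condition.
- a row (book_id=1): matches 5 b row(s) → 5 output row(s).
- a row (book_id=3): matches 2 b row(s) → 2 output row(s).
- a row (book_id=5): matches 1 b row(s) → 1 output row(s).
- a row (book_id=2): matches 3 b row(s) → 3 output row(s).
- a row (book_id=1): matches 5 b row(s) → 5 output row(s).
- a row (book_id=2): matches 3 b row(s) → 3 output row(s).
- a row (book_id=1): matches 5 b row(s) → 5 output row(s).
- a row (book_id=NULL): no match → dropped.
- a row (book_id=9): no match → dropped.

Iliad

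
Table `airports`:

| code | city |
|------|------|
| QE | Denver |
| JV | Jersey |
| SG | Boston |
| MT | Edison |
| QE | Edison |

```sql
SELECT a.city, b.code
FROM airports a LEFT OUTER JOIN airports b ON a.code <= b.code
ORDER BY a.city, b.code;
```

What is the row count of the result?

16

LEFT JOIN keeps every row from `airports a`; unmatched rows get NULL for `airports b`'s columns.
Matching on a.code <= b.code.
- a (code=QE) pairs with 3 row(s) of b.
- a (code=JV) pairs with 5 row(s) of b.
- a (code=SG) pairs with 1 row(s) of b.
- a (code=MT) pairs with 4 row(s) of b.
- a (code=QE) pairs with 3 row(s) of b.
Total: 16 rows.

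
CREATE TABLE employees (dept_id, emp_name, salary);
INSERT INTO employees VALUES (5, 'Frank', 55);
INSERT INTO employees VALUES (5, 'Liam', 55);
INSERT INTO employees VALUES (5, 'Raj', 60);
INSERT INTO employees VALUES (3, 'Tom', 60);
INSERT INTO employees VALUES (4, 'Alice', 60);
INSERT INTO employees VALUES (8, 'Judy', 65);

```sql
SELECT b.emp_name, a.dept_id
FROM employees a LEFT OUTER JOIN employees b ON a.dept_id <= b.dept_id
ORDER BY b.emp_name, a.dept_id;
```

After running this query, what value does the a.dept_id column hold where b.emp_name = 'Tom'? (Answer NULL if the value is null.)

3

LEFT JOIN keeps every row from `employees a`; unmatched rows get NULL for `employees b`'s columns.
Matching on a.dept_id <= b.dept_id.
Matched pairs: 24; unmatched a rows kept: 0.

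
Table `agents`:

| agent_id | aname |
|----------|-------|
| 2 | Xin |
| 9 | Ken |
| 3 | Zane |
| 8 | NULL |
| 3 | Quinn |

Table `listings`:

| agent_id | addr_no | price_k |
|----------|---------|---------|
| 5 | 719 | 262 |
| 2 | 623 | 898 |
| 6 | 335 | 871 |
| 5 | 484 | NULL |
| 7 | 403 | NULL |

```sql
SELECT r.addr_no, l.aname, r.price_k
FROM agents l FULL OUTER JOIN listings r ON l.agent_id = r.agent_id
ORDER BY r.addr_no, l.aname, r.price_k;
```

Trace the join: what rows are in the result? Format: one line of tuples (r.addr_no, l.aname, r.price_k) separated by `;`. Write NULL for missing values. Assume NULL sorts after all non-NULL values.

(335, NULL, 871); (403, NULL, NULL); (484, NULL, NULL); (623, Xin, 898); (719, NULL, 262); (NULL, Ken, NULL); (NULL, Quinn, NULL); (NULL, Zane, NULL); (NULL, NULL, NULL)

FULL OUTER JOIN keeps every row from both sides; unmatched rows get NULL for the other side's columns.
Matching on l.agent_id = r.agent_id.
Matched pairs: 1; unmatched l rows kept: 4; unmatched r rows kept: 4.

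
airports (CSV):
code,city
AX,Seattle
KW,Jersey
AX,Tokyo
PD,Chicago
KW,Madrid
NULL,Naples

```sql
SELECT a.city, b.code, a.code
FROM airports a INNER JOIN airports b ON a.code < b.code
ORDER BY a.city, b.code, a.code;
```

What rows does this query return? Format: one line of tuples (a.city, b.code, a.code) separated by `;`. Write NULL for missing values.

(Jersey, PD, KW); (Madrid, PD, KW); (Seattle, KW, AX); (Seattle, KW, AX); (Seattle, PD, AX); (Tokyo, KW, AX); (Tokyo, KW, AX); (Tokyo, PD, AX)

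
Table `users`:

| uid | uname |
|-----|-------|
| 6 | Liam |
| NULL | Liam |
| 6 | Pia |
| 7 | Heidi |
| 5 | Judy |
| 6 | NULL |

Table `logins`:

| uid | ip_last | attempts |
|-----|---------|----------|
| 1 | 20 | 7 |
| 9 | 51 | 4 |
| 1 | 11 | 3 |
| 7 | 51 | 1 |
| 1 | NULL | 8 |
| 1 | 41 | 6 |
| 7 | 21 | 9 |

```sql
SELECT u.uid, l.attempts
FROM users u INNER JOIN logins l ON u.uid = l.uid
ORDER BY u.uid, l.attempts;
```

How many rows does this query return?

2

INNER JOIN keeps only pairs where the ON condition holds.
Matching on u.uid = l.uid. A NULL in a compared column never satisfies the condition.
- u[0] uid=6 → no match; dropped.
- u[1] uid=NULL → no match; dropped.
- u[2] uid=6 → no match; dropped.
- u[3] uid=7 → 2 match(es) in l → 2 row(s).
- u[4] uid=5 → no match; dropped.
- u[5] uid=6 → no match; dropped.
Total: 2 rows.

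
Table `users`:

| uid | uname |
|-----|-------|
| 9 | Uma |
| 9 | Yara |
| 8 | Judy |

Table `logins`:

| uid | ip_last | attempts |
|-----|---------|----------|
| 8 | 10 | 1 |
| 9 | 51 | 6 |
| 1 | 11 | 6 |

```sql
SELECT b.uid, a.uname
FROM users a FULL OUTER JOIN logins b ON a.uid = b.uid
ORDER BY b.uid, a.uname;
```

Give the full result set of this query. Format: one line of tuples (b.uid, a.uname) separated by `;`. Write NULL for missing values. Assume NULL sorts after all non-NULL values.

(1, NULL); (8, Judy); (9, Uma); (9, Yara)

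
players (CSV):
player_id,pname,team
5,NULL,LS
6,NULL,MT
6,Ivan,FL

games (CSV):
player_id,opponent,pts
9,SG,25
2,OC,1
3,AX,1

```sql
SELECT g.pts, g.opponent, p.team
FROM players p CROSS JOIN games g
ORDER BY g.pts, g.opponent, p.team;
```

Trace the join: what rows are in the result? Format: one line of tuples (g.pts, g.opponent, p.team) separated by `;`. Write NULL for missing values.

(1, AX, FL); (1, AX, LS); (1, AX, MT); (1, OC, FL); (1, OC, LS); (1, OC, MT); (25, SG, FL); (25, SG, LS); (25, SG, MT)

CROSS JOIN pairs every row of `players` with every row of `games`: 3 × 3 = 9 rows.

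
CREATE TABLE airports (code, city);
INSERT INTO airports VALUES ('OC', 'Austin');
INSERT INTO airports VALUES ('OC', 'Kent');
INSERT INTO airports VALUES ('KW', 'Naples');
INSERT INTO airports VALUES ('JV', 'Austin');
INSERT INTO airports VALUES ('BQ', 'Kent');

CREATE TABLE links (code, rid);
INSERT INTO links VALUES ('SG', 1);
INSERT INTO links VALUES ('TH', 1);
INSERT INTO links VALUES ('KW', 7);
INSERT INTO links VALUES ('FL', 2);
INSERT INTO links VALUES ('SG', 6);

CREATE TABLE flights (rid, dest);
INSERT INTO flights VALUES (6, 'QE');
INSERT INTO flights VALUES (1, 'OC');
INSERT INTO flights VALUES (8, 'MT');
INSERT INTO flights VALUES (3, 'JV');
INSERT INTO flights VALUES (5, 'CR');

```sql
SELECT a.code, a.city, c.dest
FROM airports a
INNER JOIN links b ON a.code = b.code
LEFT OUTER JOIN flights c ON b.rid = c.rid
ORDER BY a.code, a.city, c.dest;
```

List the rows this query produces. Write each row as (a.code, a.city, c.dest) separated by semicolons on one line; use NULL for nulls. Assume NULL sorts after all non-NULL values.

(KW, Naples, NULL)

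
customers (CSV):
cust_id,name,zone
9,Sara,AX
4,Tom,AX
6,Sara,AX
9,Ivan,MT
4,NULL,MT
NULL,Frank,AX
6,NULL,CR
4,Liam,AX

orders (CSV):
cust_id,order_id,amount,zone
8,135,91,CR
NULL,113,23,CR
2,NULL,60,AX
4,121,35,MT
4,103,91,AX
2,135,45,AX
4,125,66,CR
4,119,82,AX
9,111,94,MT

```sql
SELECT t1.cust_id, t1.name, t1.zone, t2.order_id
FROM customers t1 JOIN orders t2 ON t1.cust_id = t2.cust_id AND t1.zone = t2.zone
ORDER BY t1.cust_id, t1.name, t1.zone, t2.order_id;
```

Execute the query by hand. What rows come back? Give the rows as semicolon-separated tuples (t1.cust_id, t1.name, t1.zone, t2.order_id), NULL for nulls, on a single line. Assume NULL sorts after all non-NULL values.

(4, Liam, AX, 103); (4, Liam, AX, 119); (4, Tom, AX, 103); (4, Tom, AX, 119); (4, NULL, MT, 121); (9, Ivan, MT, 111)

INNER JOIN keeps only pairs where the ON condition holds.
Matching on t1.cust_id = t2.cust_id AND t1.zone = t2.zone. A NULL in a compared column never satisfies the condition.
- t1 (cust_id=9, zone=AX) has no partner → excluded.
- t1 (cust_id=4, zone=AX) pairs with 2 row(s) of t2.
- t1 (cust_id=6, zone=AX) has no partner → excluded.
- t1 (cust_id=9, zone=MT) pairs with 1 row(s) of t2.
- t1 (cust_id=4, zone=MT) pairs with 1 row(s) of t2.
- t1 (cust_id=NULL, zone=AX) has no partner → excluded.
- t1 (cust_id=6, zone=CR) has no partner → excluded.
- t1 (cust_id=4, zone=AX) pairs with 2 row(s) of t2.
After projecting and ordering:
t1.cust_id | t1.name | t1.zone | t2.order_id
4 | Liam | AX | 103
4 | Liam | AX | 119
4 | Tom | AX | 103
4 | Tom | AX | 119
4 | NULL | MT | 121
9 | Ivan | MT | 111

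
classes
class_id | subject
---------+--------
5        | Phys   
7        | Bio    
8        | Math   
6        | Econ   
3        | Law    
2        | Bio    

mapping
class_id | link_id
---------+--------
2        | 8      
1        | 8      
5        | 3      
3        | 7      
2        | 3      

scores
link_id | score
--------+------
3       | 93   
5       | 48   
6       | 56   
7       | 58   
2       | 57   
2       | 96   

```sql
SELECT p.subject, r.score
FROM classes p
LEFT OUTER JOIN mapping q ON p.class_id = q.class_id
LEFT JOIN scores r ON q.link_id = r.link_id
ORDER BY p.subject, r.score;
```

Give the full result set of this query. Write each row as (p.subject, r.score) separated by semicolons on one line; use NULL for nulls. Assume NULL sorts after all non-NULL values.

(Bio, 93); (Bio, NULL); (Bio, NULL); (Econ, NULL); (Law, 58); (Math, NULL); (Phys, 93)

Evaluate left to right. First `classes p LEFT JOIN mapping q` on class_id: 7 row(s).
Then LEFT JOIN `scores r` on link_id: each of those 7 rows is kept; rows whose q.link_id has no match in r get NULL for r's columns.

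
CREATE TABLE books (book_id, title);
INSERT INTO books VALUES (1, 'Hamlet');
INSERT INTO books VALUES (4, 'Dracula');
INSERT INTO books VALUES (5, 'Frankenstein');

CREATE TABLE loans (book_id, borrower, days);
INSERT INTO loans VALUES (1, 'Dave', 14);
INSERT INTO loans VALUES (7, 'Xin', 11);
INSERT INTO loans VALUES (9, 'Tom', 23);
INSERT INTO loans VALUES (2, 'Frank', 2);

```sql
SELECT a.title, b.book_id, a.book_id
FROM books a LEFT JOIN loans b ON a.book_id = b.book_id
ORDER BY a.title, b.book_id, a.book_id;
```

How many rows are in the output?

3

LEFT JOIN keeps every row from `books`; unmatched rows get NULL for `loans`'s columns.
Matching on a.book_id = b.book_id.
- a row (book_id=1): matches 1 b row(s) → 1 output row(s).
- a row (book_id=4): no match → kept, b columns NULL.
- a row (book_id=5): no match → kept, b columns NULL.
Total: 1 matched + 2 padded = 3 rows.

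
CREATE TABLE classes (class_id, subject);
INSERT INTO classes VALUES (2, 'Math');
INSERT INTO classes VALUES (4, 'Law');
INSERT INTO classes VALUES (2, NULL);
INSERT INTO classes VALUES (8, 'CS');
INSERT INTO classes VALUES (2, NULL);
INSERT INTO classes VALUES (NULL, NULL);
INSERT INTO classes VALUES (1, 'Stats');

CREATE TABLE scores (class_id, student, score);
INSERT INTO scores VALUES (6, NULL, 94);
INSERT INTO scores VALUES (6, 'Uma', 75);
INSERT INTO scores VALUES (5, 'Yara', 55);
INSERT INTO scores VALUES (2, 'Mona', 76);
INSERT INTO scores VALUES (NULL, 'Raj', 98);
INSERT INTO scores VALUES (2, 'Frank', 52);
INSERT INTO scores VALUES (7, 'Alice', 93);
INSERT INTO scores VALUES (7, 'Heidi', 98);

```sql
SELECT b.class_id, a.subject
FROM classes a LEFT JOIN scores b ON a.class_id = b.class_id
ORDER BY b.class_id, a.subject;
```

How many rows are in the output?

10

LEFT JOIN keeps every row from `classes`; unmatched rows get NULL for `scores`'s columns.
Matching on a.class_id = b.class_id. A NULL in a compared column never satisfies the condition.
Matched pairs: 6; unmatched a rows kept: 4.
Total: 6 matched + 4 padded = 10 rows.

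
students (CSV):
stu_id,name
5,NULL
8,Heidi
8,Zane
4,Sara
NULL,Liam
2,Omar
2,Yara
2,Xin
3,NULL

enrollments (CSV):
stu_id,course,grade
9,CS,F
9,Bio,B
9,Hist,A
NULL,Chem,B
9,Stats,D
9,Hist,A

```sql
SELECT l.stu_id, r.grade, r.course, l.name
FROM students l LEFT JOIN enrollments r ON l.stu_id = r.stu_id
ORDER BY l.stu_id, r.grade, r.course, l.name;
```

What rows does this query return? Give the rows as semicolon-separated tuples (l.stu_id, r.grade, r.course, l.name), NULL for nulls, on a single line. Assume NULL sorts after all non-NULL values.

(2, NULL, NULL, Omar); (2, NULL, NULL, Xin); (2, NULL, NULL, Yara); (3, NULL, NULL, NULL); (4, NULL, NULL, Sara); (5, NULL, NULL, NULL); (8, NULL, NULL, Heidi); (8, NULL, NULL, Zane); (NULL, NULL, NULL, Liam)

LEFT JOIN keeps every row from `students`; unmatched rows get NULL for `enrollments`'s columns.
Matching on l.stu_id = r.stu_id. A NULL in a compared column never satisfies the condition.
Matched pairs: 0; unmatched l rows kept: 9.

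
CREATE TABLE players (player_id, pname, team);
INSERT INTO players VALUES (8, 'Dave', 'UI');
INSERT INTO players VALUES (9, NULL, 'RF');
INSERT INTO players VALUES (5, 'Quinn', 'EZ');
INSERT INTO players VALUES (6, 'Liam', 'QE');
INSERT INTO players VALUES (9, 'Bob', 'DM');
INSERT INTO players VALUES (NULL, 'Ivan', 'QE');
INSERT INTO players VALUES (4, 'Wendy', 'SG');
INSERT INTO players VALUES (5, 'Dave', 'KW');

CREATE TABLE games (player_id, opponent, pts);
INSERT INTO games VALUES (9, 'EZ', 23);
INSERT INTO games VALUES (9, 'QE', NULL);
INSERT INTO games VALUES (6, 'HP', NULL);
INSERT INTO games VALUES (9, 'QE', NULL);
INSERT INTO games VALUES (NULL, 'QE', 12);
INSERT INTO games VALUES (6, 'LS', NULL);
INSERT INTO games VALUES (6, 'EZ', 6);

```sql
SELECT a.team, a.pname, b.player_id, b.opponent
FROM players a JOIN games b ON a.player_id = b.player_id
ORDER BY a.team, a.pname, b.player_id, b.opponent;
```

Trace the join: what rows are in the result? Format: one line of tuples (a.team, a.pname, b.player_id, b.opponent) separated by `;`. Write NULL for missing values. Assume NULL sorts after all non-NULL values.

(DM, Bob, 9, EZ); (DM, Bob, 9, QE); (DM, Bob, 9, QE); (QE, Liam, 6, EZ); (QE, Liam, 6, HP); (QE, Liam, 6, LS); (RF, NULL, 9, EZ); (RF, NULL, 9, QE); (RF, NULL, 9, QE)

INNER JOIN keeps only pairs where the ON condition holds.
Matching on a.player_id = b.player_id. A NULL in a compared column never satisfies the condition.
- player_id=8: no matching b row, dropped.
- player_id=9: 3 matching b row(s), so 3 row(s) emitted.
- player_id=5: no matching b row, dropped.
- player_id=6: 3 matching b row(s), so 3 row(s) emitted.
- player_id=9: 3 matching b row(s), so 3 row(s) emitted.
- player_id=NULL: no matching b row, dropped.
- player_id=4: no matching b row, dropped.
- player_id=5: no matching b row, dropped.
After projecting and ordering:
a.team | a.pname | b.player_id | b.opponent
DM | Bob | 9 | EZ
DM | Bob | 9 | QE
DM | Bob | 9 | QE
QE | Liam | 6 | EZ
QE | Liam | 6 | HP
QE | Liam | 6 | LS
RF | NULL | 9 | EZ
RF | NULL | 9 | QE
RF | NULL | 9 | QE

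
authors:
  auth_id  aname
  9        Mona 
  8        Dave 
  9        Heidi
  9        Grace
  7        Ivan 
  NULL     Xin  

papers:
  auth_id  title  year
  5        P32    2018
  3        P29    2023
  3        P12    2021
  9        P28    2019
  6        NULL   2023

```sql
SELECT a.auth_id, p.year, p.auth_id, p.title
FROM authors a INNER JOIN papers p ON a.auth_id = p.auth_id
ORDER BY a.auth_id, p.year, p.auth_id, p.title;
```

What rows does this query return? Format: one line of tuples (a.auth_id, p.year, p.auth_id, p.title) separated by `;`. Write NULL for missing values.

(9, 2019, 9, P28); (9, 2019, 9, P28); (9, 2019, 9, P28)

INNER JOIN keeps only pairs where the ON condition holds.
Matching on a.auth_id = p.auth_id. A NULL in a compared column never satisfies the condition.
Matched pairs: 3.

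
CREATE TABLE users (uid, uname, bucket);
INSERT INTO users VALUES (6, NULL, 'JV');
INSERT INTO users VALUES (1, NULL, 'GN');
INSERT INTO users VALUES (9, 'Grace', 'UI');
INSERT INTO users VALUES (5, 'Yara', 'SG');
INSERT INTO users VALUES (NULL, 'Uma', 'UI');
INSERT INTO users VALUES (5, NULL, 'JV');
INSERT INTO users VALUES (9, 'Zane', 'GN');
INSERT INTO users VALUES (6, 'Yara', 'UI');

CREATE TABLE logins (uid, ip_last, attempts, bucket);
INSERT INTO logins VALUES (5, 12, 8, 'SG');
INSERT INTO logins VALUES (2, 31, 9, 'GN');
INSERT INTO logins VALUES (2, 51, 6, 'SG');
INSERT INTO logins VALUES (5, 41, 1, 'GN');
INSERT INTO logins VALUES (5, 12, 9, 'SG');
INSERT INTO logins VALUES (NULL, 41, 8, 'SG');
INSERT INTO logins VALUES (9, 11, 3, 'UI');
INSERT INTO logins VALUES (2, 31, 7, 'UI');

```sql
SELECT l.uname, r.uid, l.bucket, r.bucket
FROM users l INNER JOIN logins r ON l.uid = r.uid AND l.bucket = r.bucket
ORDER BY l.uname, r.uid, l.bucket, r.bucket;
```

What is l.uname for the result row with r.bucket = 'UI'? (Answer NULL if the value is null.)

Grace

INNER JOIN keeps only pairs where the ON condition holds.
Matching on l.uid = r.uid AND l.bucket = r.bucket. A NULL in a compared column never satisfies the condition.
Matched pairs: 3.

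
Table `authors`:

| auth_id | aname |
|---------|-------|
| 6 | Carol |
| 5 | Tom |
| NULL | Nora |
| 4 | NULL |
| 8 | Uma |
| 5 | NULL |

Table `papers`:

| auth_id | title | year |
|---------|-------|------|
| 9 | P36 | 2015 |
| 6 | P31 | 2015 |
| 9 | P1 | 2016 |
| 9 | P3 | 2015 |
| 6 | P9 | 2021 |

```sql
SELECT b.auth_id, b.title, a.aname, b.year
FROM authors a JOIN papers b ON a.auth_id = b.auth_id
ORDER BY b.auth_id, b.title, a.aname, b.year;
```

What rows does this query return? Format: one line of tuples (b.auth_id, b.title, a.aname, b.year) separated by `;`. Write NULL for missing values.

INNER JOIN keeps only pairs where the ON condition holds.
Matching on a.auth_id = b.auth_id. A NULL in a compared column never satisfies the condition.
- a row (auth_id=6): matches 2 b row(s) → 2 output row(s).
- a row (auth_id=5): no match → dropped.
- a row (auth_id=NULL): no match → dropped.
- a row (auth_id=4): no match → dropped.
- a row (auth_id=8): no match → dropped.
- a row (auth_id=5): no match → dropped.
After projecting and ordering:
b.auth_id | b.title | a.aname | b.year
6 | P31 | Carol | 2015
6 | P9 | Carol | 2021

(6, P31, Carol, 2015); (6, P9, Carol, 2021)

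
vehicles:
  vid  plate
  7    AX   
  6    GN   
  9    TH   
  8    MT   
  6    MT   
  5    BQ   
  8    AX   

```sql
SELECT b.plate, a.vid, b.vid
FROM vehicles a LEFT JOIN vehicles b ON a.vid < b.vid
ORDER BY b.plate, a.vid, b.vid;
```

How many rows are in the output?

20

LEFT JOIN keeps every row from `vehicles a`; unmatched rows get NULL for `vehicles b`'s columns.
Matching on a.vid < b.vid.
- a row (vid=7): matches 3 b row(s) → 3 output row(s).
- a row (vid=6): matches 4 b row(s) → 4 output row(s).
- a row (vid=9): no match → kept, b columns NULL.
- a row (vid=8): matches 1 b row(s) → 1 output row(s).
- a row (vid=6): matches 4 b row(s) → 4 output row(s).
- a row (vid=5): matches 6 b row(s) → 6 output row(s).
- a row (vid=8): matches 1 b row(s) → 1 output row(s).
Total: 19 matched + 1 padded = 20 rows.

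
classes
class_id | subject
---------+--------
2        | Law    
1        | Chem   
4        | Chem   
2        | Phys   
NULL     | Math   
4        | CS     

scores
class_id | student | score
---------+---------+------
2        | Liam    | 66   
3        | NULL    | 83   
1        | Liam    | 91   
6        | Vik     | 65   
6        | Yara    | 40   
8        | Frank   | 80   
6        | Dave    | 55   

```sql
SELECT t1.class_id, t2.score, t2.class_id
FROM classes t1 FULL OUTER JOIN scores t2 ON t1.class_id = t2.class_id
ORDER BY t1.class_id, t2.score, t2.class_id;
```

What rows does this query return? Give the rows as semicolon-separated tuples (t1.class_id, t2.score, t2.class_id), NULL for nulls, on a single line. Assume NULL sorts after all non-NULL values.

(1, 91, 1); (2, 66, 2); (2, 66, 2); (4, NULL, NULL); (4, NULL, NULL); (NULL, 40, 6); (NULL, 55, 6); (NULL, 65, 6); (NULL, 80, 8); (NULL, 83, 3); (NULL, NULL, NULL)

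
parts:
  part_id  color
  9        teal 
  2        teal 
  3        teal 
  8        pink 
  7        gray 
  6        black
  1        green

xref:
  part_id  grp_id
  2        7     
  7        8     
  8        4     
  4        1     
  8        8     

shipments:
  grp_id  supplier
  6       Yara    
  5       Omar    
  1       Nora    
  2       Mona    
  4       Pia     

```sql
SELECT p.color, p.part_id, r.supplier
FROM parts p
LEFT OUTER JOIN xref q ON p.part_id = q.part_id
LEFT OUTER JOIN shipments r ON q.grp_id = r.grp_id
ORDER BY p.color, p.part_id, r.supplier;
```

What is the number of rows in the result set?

8

Joins associate left-to-right: parts LEFT JOIN xref on part_id gives 8 intermediate row(s).
Then LEFT JOIN `shipments r` on grp_id: each of those 8 rows is kept; rows whose q.grp_id has no match in r get NULL for r's columns.
Result: 8 row(s).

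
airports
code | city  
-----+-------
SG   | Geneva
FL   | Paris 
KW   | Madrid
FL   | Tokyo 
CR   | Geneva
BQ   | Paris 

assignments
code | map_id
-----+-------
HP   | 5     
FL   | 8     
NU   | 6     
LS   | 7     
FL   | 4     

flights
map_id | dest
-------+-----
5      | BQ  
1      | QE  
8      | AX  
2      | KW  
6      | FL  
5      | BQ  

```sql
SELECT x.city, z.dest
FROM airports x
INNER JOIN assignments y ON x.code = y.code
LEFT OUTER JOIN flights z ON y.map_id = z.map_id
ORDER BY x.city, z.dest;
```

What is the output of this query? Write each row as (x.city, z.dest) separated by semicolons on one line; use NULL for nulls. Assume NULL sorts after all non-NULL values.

Joins associate left-to-right: airports INNER JOIN assignments on code gives 4 intermediate row(s).
Then LEFT JOIN `flights z` on map_id: each of those 4 rows is kept; rows whose y.map_id has no match in z get NULL for z's columns.

(Paris, AX); (Paris, NULL); (Tokyo, AX); (Tokyo, NULL)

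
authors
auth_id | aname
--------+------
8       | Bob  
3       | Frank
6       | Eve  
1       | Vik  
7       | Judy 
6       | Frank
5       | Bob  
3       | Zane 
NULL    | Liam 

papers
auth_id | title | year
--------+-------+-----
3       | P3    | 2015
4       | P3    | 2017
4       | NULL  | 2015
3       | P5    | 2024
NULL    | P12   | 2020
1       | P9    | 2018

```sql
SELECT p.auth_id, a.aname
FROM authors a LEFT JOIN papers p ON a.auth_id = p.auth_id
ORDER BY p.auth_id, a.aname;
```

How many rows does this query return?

11

LEFT JOIN keeps every row from `authors`; unmatched rows get NULL for `papers`'s columns.
Matching on a.auth_id = p.auth_id. A NULL in a compared column never satisfies the condition.
- auth_id=8: no p row matches, row kept with p columns NULL.
- auth_id=3: 2 matching p row(s), so 2 row(s) emitted.
- auth_id=6: no p row matches, row kept with p columns NULL.
- auth_id=1: 1 matching p row(s), so 1 row(s) emitted.
- auth_id=7: no p row matches, row kept with p columns NULL.
- auth_id=6: no p row matches, row kept with p columns NULL.
- auth_id=5: no p row matches, row kept with p columns NULL.
- auth_id=3: 2 matching p row(s), so 2 row(s) emitted.
- auth_id=NULL: no p row matches, row kept with p columns NULL.
Total: 5 matched + 6 padded = 11 rows.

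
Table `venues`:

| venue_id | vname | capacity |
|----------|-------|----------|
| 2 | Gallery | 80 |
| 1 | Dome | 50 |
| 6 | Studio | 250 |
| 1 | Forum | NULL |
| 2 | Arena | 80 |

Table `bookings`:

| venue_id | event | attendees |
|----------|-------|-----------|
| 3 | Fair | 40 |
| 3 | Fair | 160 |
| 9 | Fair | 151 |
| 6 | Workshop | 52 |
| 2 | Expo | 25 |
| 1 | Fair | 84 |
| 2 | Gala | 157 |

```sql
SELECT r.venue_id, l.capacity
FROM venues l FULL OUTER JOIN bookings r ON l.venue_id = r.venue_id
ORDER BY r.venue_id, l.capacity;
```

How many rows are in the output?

FULL OUTER JOIN keeps every row from both sides; unmatched rows get NULL for the other side's columns.
Matching on l.venue_id = r.venue_id.
- venue_id=2: 2 matching r row(s), so 2 row(s) emitted.
- venue_id=1: 1 matching r row(s), so 1 row(s) emitted.
- venue_id=6: 1 matching r row(s), so 1 row(s) emitted.
- venue_id=1: 1 matching r row(s), so 1 row(s) emitted.
- venue_id=2: 2 matching r row(s), so 2 row(s) emitted.
- 3 row(s) from r found no l partner → padded with NULL.
Total: 7 matched + 3 padded = 10 rows.

10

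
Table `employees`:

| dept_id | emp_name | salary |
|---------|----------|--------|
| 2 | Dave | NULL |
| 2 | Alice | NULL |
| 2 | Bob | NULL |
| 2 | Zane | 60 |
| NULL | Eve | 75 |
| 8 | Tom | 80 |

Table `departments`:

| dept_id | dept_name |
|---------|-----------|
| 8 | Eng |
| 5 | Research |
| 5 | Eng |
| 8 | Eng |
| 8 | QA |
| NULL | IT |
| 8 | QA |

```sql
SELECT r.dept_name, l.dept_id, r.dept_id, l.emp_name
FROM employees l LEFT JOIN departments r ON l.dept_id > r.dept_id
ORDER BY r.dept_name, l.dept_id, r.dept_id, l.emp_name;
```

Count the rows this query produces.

7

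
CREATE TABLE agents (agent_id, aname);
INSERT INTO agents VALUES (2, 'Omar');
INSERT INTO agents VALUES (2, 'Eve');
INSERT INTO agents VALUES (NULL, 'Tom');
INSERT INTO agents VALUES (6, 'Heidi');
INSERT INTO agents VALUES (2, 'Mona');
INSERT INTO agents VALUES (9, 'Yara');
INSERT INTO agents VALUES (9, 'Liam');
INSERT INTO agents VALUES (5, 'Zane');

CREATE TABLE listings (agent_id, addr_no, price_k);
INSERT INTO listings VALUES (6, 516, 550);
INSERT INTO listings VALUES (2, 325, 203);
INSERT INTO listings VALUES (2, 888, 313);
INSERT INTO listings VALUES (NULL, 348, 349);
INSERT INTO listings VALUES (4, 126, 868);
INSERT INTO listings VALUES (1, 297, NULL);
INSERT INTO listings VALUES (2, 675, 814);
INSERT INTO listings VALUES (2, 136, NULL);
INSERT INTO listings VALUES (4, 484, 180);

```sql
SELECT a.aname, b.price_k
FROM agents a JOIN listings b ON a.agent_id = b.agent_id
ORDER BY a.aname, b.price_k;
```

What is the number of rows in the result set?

13

INNER JOIN keeps only pairs where the ON condition holds.
Matching on a.agent_id = b.agent_id. A NULL in a compared column never satisfies the condition.
Matched pairs: 13.
Total: 13 rows.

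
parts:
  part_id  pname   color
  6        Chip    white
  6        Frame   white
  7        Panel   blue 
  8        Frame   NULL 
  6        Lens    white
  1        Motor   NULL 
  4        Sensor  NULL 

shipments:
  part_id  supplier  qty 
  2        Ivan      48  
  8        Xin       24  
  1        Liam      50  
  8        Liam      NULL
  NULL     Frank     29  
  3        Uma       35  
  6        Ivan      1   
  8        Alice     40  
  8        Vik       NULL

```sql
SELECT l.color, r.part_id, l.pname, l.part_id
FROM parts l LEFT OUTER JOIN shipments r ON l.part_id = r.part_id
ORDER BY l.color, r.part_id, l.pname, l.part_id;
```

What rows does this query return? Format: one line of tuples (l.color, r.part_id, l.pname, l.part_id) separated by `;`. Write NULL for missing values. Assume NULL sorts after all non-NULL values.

LEFT JOIN keeps every row from `parts`; unmatched rows get NULL for `shipments`'s columns.
Matching on l.part_id = r.part_id. A NULL in a compared column never satisfies the condition.
- l row (part_id=6): matches 1 r row(s) → 1 output row(s).
- l row (part_id=6): matches 1 r row(s) → 1 output row(s).
- l row (part_id=7): no match → kept, r columns NULL.
- l row (part_id=8): matches 4 r row(s) → 4 output row(s).
- l row (part_id=6): matches 1 r row(s) → 1 output row(s).
- l row (part_id=1): matches 1 r row(s) → 1 output row(s).
- l row (part_id=4): no match → kept, r columns NULL.
After projecting and ordering:
l.color | r.part_id | l.pname | l.part_id
blue | NULL | Panel | 7
white | 6 | Chip | 6
white | 6 | Frame | 6
white | 6 | Lens | 6
NULL | 1 | Motor | 1
NULL | 8 | Frame | 8
NULL | 8 | Frame | 8
NULL | 8 | Frame | 8
NULL | 8 | Frame | 8
NULL | NULL | Sensor | 4

(blue, NULL, Panel, 7); (white, 6, Chip, 6); (white, 6, Frame, 6); (white, 6, Lens, 6); (NULL, 1, Motor, 1); (NULL, 8, Frame, 8); (NULL, 8, Frame, 8); (NULL, 8, Frame, 8); (NULL, 8, Frame, 8); (NULL, NULL, Sensor, 4)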